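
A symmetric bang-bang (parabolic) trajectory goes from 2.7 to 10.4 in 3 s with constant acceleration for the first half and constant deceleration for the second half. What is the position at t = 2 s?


Symmetric rest-to-rest: each phase covers (pf-p0)/2 in time T/2. 0.5*a*(T/2)^2 = (pf-p0)/2 => a = 4*(pf-p0)/T^2
a = 4*(10.4-2.7)/3^2 = 3.4222
t = 2 is in the deceleration phase (t > T/2).
p = pf - 0.5*a*(T-t)^2 = 10.4 - 0.5*3.4222*1^2
= 8.6889


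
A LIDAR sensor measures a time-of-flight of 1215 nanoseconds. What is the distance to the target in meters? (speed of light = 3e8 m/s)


tof = 1215 ns = 1.215e-06 s
dist = c * tof / 2
= 3e8 * 1.215e-06 / 2
= 182.25 m


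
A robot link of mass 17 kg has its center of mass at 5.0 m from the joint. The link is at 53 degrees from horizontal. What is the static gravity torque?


tau = m*g*L*cos(angle)
= 17 * 9.81 * 5.0 * cos(53 deg)
= 17 * 9.81 * 5.0 * 0.6018
= 501.8235 Nm


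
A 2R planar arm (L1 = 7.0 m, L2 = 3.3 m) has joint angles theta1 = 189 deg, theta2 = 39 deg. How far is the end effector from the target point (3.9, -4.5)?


End effector via forward kinematics:
x = L1*cos(t1) + L2*cos(t1+t2) = -9.1219
y = L1*sin(t1) + L2*sin(t1+t2) = -3.5474
Distance to target:
d = sqrt((3.9 - -9.1219)^2 + (-4.5 - -3.5474)^2)
= sqrt(169.5712 + 0.9074)
= 13.0567 m


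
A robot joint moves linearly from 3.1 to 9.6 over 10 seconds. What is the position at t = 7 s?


s = t/T = 7/10 = 0.7
p(t) = p0 + (pf-p0)*s
= 3.1 + (9.6 - 3.1) * 0.7
= 7.65


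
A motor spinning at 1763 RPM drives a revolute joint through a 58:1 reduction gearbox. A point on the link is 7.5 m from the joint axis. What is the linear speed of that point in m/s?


omega_motor = 1763 * 2*pi/60 = 184.6209 rad/s
omega_joint = omega_motor / 58 = 3.1831 rad/s
v = omega_joint * r = 3.1831 * 7.5
= 23.8734 m/s


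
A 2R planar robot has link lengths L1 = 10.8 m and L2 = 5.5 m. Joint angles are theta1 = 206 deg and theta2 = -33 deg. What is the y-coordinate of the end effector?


Convert angles to radians: theta1 = 3.5954, theta2 = -0.576
y = L1*sin(theta1) + L2*sin(theta1+theta2)
y = -4.7344 + 0.6703
y = -4.0641


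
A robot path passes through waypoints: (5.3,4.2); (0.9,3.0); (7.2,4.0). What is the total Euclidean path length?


Segment lengths:
  seg1 = sqrt((-4.4)^2 + (-1.2)^2) = 4.5607
  seg2 = sqrt((6.3)^2 + (1.0)^2) = 6.3789
Total = 10.9396


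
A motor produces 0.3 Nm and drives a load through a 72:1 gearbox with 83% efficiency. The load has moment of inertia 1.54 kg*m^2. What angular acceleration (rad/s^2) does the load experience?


tau_out = tau_motor * N * eta
= 0.3 * 72 * 0.83 = 17.928 Nm
alpha = tau_out / I = 17.928 / 1.54
= 11.6416 rad/s^2


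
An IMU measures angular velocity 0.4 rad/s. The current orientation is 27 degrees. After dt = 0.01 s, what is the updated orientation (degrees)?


delta_theta = w * dt = 0.4 * 0.01 = 0.004 rad
= 0.2292 deg
theta_new = 27 + 0.2292 = 27.2292 deg


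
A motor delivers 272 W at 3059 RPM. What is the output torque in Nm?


omega = 3059 * 2*pi/60 = 320.3377 rad/s
tau = P / omega = 272 / 320.3377
= 0.8491 Nm


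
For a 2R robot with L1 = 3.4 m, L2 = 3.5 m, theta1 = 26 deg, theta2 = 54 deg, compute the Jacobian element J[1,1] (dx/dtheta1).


J[1,1] = -L1*sin(t1) - L2*sin(t1+t2)
= -3.4*sin(26) - 3.5*sin(80)
= -4.9373


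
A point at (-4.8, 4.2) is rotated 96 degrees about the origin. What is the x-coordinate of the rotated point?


x' = x*cos(theta) - y*sin(theta)
cos(96 deg) = -0.1045, sin(96 deg) = 0.9945
x' = -4.8 * -0.1045 - 4.2 * 0.9945
= 0.5017 - 4.177
= -3.6753


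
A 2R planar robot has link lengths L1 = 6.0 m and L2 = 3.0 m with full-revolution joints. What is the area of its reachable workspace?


r_max = L1 + L2 = 9.0 m
r_min = |L1 - L2| = 3.0 m
Area = pi*(r_max^2 - r_min^2)
= pi*(81.0 - 9.0)
= pi * 72.0
= 226.1947 m^2


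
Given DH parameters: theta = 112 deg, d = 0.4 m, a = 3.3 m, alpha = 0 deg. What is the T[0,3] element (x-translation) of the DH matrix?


T[0,3] = a * cos(theta)
= 3.3 * cos(112 deg)
= 3.3 * -0.3746
= -1.2362


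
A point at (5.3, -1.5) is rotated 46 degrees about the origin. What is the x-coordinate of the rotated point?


x' = x*cos(theta) - y*sin(theta)
cos(46 deg) = 0.6947, sin(46 deg) = 0.7193
x' = 5.3 * 0.6947 - -1.5 * 0.7193
= 3.6817 - -1.079
= 4.7607


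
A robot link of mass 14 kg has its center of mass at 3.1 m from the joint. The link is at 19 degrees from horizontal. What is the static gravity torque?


tau = m*g*L*cos(angle)
= 14 * 9.81 * 3.1 * cos(19 deg)
= 14 * 9.81 * 3.1 * 0.9455
= 402.5583 Nm


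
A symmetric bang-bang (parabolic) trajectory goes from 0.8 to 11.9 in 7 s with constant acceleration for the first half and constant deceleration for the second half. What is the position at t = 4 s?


Symmetric rest-to-rest: each phase covers (pf-p0)/2 in time T/2. 0.5*a*(T/2)^2 = (pf-p0)/2 => a = 4*(pf-p0)/T^2
a = 4*(11.9-0.8)/7^2 = 0.9061
t = 4 is in the deceleration phase (t > T/2).
p = pf - 0.5*a*(T-t)^2 = 11.9 - 0.5*0.9061*3^2
= 7.8224


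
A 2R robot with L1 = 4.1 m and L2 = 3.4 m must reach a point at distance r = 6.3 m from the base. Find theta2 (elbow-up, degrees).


cos(theta2) = (r^2 - L1^2 - L2^2) / (2*L1*L2)
cos(theta2) = (39.69 - 16.81 - 11.56) / 27.88
cos(theta2) = 0.406026
theta2 = 66.0446 degrees


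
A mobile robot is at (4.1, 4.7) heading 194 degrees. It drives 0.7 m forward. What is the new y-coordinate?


y_new = y0 + d*sin(theta)
= 4.7 + 0.7*sin(194)
= 4.7 + -0.1693
= 4.5307


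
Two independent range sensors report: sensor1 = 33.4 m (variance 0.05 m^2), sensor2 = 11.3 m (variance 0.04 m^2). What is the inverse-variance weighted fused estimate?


w1 = (1/var1) / (1/var1 + 1/var2)
   = 20.0 / (20.0 + 25.0) = 0.4444
w2 = 1 - w1 = 0.5556
fused = w1*s1 + w2*s2 = 14.8444 + 6.2778
= 21.1222 m


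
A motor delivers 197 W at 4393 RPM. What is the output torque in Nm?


omega = 4393 * 2*pi/60 = 460.0339 rad/s
tau = P / omega = 197 / 460.0339
= 0.4282 Nm


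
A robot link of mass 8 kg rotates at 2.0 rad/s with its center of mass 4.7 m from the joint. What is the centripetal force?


F = m * omega^2 * r
= 8 * 2.0^2 * 4.7
= 8 * 4.0 * 4.7
= 150.4 N


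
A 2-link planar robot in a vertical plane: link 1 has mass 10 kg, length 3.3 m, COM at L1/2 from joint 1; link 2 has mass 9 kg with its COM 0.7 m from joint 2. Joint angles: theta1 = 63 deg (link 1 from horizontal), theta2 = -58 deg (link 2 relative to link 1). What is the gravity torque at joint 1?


Horizontal distance from joint 1 to link-1 COM:
  x_c1 = (L1/2)*cos(t1) = 1.65 * 0.454 = 0.7491 m
Horizontal distance from joint 1 to link-2 COM:
  x_c2 = L1*cos(t1) + Lc2*cos(t1+t2)
       = 3.3*0.454 + 0.7*0.9962 = 2.1955 m
tau1 = m1*g*x_c1 + m2*g*x_c2
     = 10*9.81*0.7491 + 9*9.81*2.1955
     = 73.4852 + 193.8411
     = 267.3263 Nm


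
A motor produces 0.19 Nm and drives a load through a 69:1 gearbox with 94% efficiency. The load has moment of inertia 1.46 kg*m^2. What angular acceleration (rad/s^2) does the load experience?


tau_out = tau_motor * N * eta
= 0.19 * 69 * 0.94 = 12.3234 Nm
alpha = tau_out / I = 12.3234 / 1.46
= 8.4407 rad/s^2


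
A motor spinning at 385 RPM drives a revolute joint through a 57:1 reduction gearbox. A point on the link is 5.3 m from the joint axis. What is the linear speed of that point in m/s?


omega_motor = 385 * 2*pi/60 = 40.3171 rad/s
omega_joint = omega_motor / 57 = 0.7073 rad/s
v = omega_joint * r = 0.7073 * 5.3
= 3.7488 m/s


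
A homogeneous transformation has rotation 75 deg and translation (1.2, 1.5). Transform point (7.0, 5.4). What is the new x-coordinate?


x' = cos(theta)*px - sin(theta)*py + tx
= 0.2588*7.0 - 0.9659*5.4 + 1.2
= -2.2043


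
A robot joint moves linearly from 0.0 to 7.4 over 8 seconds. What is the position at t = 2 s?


s = t/T = 2/8 = 0.25
p(t) = p0 + (pf-p0)*s
= 0.0 + (7.4 - 0.0) * 0.25
= 1.85


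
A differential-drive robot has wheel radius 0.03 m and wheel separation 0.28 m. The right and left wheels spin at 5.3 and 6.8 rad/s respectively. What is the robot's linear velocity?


vR = r*wR = 0.03*5.3 = 0.159 m/s
vL = r*wL = 0.03*6.8 = 0.204 m/s
v = (vR+vL)/2 = 0.1815 m/s
omega = (vR-vL)/L = -0.1607 rad/s
linear velocity = 0.1815 m/s


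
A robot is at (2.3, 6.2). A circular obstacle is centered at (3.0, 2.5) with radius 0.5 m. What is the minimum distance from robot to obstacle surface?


center_dist = sqrt((2.3-3.0)^2 + (6.2-2.5)^2)
= sqrt(0.49 + 13.69)
= 3.7656
min_dist = center_dist - radius = 3.7656 - 0.5 = 3.2656 m


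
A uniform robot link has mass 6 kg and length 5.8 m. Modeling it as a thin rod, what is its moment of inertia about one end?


I = (1/3) * m * L^2
= (1/3) * 6 * 5.8^2
= 0.333333 * 6 * 33.64
= 67.28 kg*m^2


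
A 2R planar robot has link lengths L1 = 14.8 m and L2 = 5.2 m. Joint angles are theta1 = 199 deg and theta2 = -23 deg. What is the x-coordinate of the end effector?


Convert angles to radians: theta1 = 3.4732, theta2 = -0.4014
x = L1*cos(theta1) + L2*cos(theta1+theta2)
x = -13.9937 + -5.1873
x = -19.181


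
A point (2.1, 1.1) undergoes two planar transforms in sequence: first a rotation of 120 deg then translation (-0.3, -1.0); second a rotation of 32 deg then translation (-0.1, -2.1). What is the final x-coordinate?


After transform 1:
x1 = cos(120)*2.1 - sin(120)*1.1 + -0.3 = -2.3026
y1 = sin(120)*2.1 + cos(120)*1.1 + -1.0 = 0.2687
After transform 2:
x2 = cos(32)*-2.3026 - sin(32)*0.2687 + -0.1
= -2.1951


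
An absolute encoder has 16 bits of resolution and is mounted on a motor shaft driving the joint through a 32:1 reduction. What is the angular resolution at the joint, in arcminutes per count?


counts = 2^16 = 65536
effective counts at joint = 65536 * 32 = 2097152
resolution = 360*60 / 2097152
= 0.0103 arcmin/count


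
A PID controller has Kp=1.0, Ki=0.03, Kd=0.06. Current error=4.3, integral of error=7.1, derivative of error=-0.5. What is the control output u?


u = Kp*e + Ki*int(e) + Kd*de/dt
= 1.0*4.3 + 0.03*7.1 + 0.06*(-0.5)
= 4.3 + 0.213 + -0.03
= 4.483


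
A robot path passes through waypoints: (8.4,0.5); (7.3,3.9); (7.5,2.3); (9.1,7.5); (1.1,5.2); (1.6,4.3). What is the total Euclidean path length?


Segment lengths:
  seg1 = sqrt((-1.1)^2 + (3.4)^2) = 3.5735
  seg2 = sqrt((0.2)^2 + (-1.6)^2) = 1.6125
  seg3 = sqrt((1.6)^2 + (5.2)^2) = 5.4406
  seg4 = sqrt((-8.0)^2 + (-2.3)^2) = 8.3241
  seg5 = sqrt((0.5)^2 + (-0.9)^2) = 1.0296
Total = 19.9802


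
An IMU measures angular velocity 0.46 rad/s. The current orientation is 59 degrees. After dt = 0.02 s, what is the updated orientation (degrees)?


delta_theta = w * dt = 0.46 * 0.02 = 0.0092 rad
= 0.5271 deg
theta_new = 59 + 0.5271 = 59.5271 deg


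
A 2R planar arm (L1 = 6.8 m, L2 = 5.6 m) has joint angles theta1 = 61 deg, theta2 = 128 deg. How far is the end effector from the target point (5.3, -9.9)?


End effector via forward kinematics:
x = L1*cos(t1) + L2*cos(t1+t2) = -2.2343
y = L1*sin(t1) + L2*sin(t1+t2) = 5.0714
Distance to target:
d = sqrt((5.3 - -2.2343)^2 + (-9.9 - 5.0714)^2)
= sqrt(56.7664 + 224.1422)
= 16.7603 m


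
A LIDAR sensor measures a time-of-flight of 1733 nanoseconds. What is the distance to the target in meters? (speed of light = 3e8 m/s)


tof = 1733 ns = 1.733e-06 s
dist = c * tof / 2
= 3e8 * 1.733e-06 / 2
= 259.95 m


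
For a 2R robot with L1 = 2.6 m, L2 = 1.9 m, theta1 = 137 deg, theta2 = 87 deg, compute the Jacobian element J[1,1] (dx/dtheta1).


J[1,1] = -L1*sin(t1) - L2*sin(t1+t2)
= -2.6*sin(137) - 1.9*sin(224)
= -0.4533


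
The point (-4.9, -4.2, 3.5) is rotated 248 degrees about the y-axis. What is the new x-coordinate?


Rotation about y-axis: x' = x*cos(theta) + z*sin(theta)
= -4.9 * -0.3746 + 3.5 * -0.9272
= -1.4096


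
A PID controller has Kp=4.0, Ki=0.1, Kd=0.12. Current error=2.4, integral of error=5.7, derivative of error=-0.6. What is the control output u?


u = Kp*e + Ki*int(e) + Kd*de/dt
= 4.0*2.4 + 0.1*5.7 + 0.12*(-0.6)
= 9.6 + 0.57 + -0.072
= 10.098


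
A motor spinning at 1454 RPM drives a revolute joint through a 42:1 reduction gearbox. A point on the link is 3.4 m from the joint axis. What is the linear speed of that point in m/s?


omega_motor = 1454 * 2*pi/60 = 152.2625 rad/s
omega_joint = omega_motor / 42 = 3.6253 rad/s
v = omega_joint * r = 3.6253 * 3.4
= 12.326 m/s


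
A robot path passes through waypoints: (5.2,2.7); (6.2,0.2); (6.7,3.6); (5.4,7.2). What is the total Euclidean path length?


Segment lengths:
  seg1 = sqrt((1.0)^2 + (-2.5)^2) = 2.6926
  seg2 = sqrt((0.5)^2 + (3.4)^2) = 3.4366
  seg3 = sqrt((-1.3)^2 + (3.6)^2) = 3.8275
Total = 9.9567


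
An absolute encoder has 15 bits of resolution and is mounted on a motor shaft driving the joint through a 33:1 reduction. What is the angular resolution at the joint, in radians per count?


counts = 2^15 = 32768
effective counts at joint = 32768 * 33 = 1081344
resolution = 2*pi / 1081344
= 5.8105e-06 rad/count


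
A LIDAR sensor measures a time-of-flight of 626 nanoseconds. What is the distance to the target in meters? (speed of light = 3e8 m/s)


tof = 626 ns = 6.26e-07 s
dist = c * tof / 2
= 3e8 * 6.26e-07 / 2
= 93.9 m


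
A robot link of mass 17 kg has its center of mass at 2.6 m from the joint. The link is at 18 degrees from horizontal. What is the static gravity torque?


tau = m*g*L*cos(angle)
= 17 * 9.81 * 2.6 * cos(18 deg)
= 17 * 9.81 * 2.6 * 0.9511
= 412.38 Nm


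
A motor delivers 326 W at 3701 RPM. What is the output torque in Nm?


omega = 3701 * 2*pi/60 = 387.5678 rad/s
tau = P / omega = 326 / 387.5678
= 0.8411 Nm


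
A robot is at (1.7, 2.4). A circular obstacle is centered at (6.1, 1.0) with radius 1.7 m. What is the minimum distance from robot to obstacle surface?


center_dist = sqrt((1.7-6.1)^2 + (2.4-1.0)^2)
= sqrt(19.36 + 1.96)
= 4.6174
min_dist = center_dist - radius = 4.6174 - 1.7 = 2.9174 m


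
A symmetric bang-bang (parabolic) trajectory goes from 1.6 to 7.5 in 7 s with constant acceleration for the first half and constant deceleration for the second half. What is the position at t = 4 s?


Symmetric rest-to-rest: each phase covers (pf-p0)/2 in time T/2. 0.5*a*(T/2)^2 = (pf-p0)/2 => a = 4*(pf-p0)/T^2
a = 4*(7.5-1.6)/7^2 = 0.4816
t = 4 is in the deceleration phase (t > T/2).
p = pf - 0.5*a*(T-t)^2 = 7.5 - 0.5*0.4816*3^2
= 5.3327


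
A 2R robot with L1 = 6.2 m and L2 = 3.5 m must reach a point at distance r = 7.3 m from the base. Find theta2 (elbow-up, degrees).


cos(theta2) = (r^2 - L1^2 - L2^2) / (2*L1*L2)
cos(theta2) = (53.29 - 38.44 - 12.25) / 43.4
cos(theta2) = 0.059908
theta2 = 86.5655 degrees


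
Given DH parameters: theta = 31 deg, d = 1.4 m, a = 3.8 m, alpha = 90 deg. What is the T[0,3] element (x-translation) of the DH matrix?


T[0,3] = a * cos(theta)
= 3.8 * cos(31 deg)
= 3.8 * 0.8572
= 3.2572


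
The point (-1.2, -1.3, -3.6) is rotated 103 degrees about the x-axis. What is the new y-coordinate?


Rotation about x-axis: y' = y*cos(theta) - z*sin(theta)
= -1.3 * -0.225 - -3.6 * 0.9744
= 3.8002


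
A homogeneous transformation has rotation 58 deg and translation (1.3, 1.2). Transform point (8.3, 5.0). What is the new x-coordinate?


x' = cos(theta)*px - sin(theta)*py + tx
= 0.5299*8.3 - 0.848*5.0 + 1.3
= 1.4581


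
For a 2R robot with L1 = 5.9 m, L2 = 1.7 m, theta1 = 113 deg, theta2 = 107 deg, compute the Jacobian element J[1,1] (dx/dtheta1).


J[1,1] = -L1*sin(t1) - L2*sin(t1+t2)
= -5.9*sin(113) - 1.7*sin(220)
= -4.3382


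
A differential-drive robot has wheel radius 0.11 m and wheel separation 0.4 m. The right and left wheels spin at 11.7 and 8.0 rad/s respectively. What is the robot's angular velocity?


vR = r*wR = 0.11*11.7 = 1.287 m/s
vL = r*wL = 0.11*8.0 = 0.88 m/s
v = (vR+vL)/2 = 1.0835 m/s
omega = (vR-vL)/L = 1.0175 rad/s
angular velocity = 1.0175 rad/s


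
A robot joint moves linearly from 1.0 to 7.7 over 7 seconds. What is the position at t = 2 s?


s = t/T = 2/7 = 0.2857
p(t) = p0 + (pf-p0)*s
= 1.0 + (7.7 - 1.0) * 0.2857
= 2.9143


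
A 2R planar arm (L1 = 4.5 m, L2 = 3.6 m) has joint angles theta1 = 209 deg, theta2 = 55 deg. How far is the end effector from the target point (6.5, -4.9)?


End effector via forward kinematics:
x = L1*cos(t1) + L2*cos(t1+t2) = -4.3121
y = L1*sin(t1) + L2*sin(t1+t2) = -5.7619
Distance to target:
d = sqrt((6.5 - -4.3121)^2 + (-4.9 - -5.7619)^2)
= sqrt(116.9013 + 0.7429)
= 10.8464 m


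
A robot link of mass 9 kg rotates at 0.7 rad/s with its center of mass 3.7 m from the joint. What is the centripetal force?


F = m * omega^2 * r
= 9 * 0.7^2 * 3.7
= 9 * 0.49 * 3.7
= 16.317 N


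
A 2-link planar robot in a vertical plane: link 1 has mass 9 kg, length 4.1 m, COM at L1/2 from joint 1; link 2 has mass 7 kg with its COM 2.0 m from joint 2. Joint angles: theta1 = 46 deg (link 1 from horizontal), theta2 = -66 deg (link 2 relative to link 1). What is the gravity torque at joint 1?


Horizontal distance from joint 1 to link-1 COM:
  x_c1 = (L1/2)*cos(t1) = 2.05 * 0.6947 = 1.424 m
Horizontal distance from joint 1 to link-2 COM:
  x_c2 = L1*cos(t1) + Lc2*cos(t1+t2)
       = 4.1*0.6947 + 2.0*0.9397 = 4.7275 m
tau1 = m1*g*x_c1 + m2*g*x_c2
     = 9*9.81*1.424 + 7*9.81*4.7275
     = 125.7293 + 324.6364
     = 450.3657 Nm


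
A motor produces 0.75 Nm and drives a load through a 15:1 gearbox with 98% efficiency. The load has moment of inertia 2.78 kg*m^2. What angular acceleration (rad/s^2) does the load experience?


tau_out = tau_motor * N * eta
= 0.75 * 15 * 0.98 = 11.025 Nm
alpha = tau_out / I = 11.025 / 2.78
= 3.9658 rad/s^2


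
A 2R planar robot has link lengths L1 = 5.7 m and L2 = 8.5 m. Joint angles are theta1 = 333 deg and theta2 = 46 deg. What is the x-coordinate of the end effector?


Convert angles to radians: theta1 = 5.8119, theta2 = 0.8029
x = L1*cos(theta1) + L2*cos(theta1+theta2)
x = 5.0787 + 8.0369
x = 13.1156


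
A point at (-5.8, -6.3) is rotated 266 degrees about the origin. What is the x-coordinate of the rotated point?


x' = x*cos(theta) - y*sin(theta)
cos(266 deg) = -0.0698, sin(266 deg) = -0.9976
x' = -5.8 * -0.0698 - -6.3 * -0.9976
= 0.4046 - 6.2847
= -5.8801


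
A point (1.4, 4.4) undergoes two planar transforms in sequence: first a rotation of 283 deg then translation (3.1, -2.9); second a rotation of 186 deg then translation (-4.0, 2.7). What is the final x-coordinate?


After transform 1:
x1 = cos(283)*1.4 - sin(283)*4.4 + 3.1 = 7.7022
y1 = sin(283)*1.4 + cos(283)*4.4 + -2.9 = -3.2743
After transform 2:
x2 = cos(186)*7.7022 - sin(186)*-3.2743 + -4.0
= -12.0022


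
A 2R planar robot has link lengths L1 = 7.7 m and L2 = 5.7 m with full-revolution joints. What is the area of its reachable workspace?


r_max = L1 + L2 = 13.4 m
r_min = |L1 - L2| = 2.0 m
Area = pi*(r_max^2 - r_min^2)
= pi*(179.56 - 4.0)
= pi * 175.56
= 551.538 m^2


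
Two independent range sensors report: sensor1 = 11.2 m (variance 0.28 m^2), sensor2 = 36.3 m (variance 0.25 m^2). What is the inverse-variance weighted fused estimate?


w1 = (1/var1) / (1/var1 + 1/var2)
   = 3.5714 / (3.5714 + 4.0) = 0.4717
w2 = 1 - w1 = 0.5283
fused = w1*s1 + w2*s2 = 5.283 + 19.1774
= 24.4604 m


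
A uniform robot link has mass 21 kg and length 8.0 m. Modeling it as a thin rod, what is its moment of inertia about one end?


I = (1/3) * m * L^2
= (1/3) * 21 * 8.0^2
= 0.333333 * 21 * 64.0
= 448.0 kg*m^2


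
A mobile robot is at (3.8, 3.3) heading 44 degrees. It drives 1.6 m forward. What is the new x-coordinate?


x_new = x0 + d*cos(theta)
= 3.8 + 1.6*cos(44)
= 3.8 + 1.1509
= 4.9509


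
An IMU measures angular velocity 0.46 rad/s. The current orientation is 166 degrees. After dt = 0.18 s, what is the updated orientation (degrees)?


delta_theta = w * dt = 0.46 * 0.18 = 0.0828 rad
= 4.7441 deg
theta_new = 166 + 4.7441 = 170.7441 deg


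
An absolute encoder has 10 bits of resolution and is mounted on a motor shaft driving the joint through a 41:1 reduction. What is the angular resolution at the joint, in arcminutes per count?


counts = 2^10 = 1024
effective counts at joint = 1024 * 41 = 41984
resolution = 360*60 / 41984
= 0.5145 arcmin/count


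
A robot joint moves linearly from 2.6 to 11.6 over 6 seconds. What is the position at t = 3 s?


s = t/T = 3/6 = 0.5
p(t) = p0 + (pf-p0)*s
= 2.6 + (11.6 - 2.6) * 0.5
= 7.1


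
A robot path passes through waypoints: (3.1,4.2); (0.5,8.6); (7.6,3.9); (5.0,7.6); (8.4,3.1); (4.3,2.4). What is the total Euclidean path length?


Segment lengths:
  seg1 = sqrt((-2.6)^2 + (4.4)^2) = 5.1108
  seg2 = sqrt((7.1)^2 + (-4.7)^2) = 8.5147
  seg3 = sqrt((-2.6)^2 + (3.7)^2) = 4.5222
  seg4 = sqrt((3.4)^2 + (-4.5)^2) = 5.64
  seg5 = sqrt((-4.1)^2 + (-0.7)^2) = 4.1593
Total = 27.947


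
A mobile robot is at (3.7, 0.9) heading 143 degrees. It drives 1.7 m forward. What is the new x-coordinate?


x_new = x0 + d*cos(theta)
= 3.7 + 1.7*cos(143)
= 3.7 + -1.3577
= 2.3423


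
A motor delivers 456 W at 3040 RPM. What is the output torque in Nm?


omega = 3040 * 2*pi/60 = 318.3481 rad/s
tau = P / omega = 456 / 318.3481
= 1.4324 Nm


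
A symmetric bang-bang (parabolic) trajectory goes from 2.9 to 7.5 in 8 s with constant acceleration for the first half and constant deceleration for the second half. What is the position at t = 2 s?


Symmetric rest-to-rest: each phase covers (pf-p0)/2 in time T/2. 0.5*a*(T/2)^2 = (pf-p0)/2 => a = 4*(pf-p0)/T^2
a = 4*(7.5-2.9)/8^2 = 0.2875
t = 2 is in the acceleration phase (t <= T/2).
p = p0 + 0.5*a*t^2 = 2.9 + 0.5*0.2875*2^2
= 3.475


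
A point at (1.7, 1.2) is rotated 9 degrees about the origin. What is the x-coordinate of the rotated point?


x' = x*cos(theta) - y*sin(theta)
cos(9 deg) = 0.9877, sin(9 deg) = 0.1564
x' = 1.7 * 0.9877 - 1.2 * 0.1564
= 1.6791 - 0.1877
= 1.4913


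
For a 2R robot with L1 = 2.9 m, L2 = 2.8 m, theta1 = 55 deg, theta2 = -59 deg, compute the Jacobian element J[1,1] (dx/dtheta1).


J[1,1] = -L1*sin(t1) - L2*sin(t1+t2)
= -2.9*sin(55) - 2.8*sin(-4)
= -2.1802


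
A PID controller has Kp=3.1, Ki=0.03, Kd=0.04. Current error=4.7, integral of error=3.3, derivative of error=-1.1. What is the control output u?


u = Kp*e + Ki*int(e) + Kd*de/dt
= 3.1*4.7 + 0.03*3.3 + 0.04*(-1.1)
= 14.57 + 0.099 + -0.044
= 14.625


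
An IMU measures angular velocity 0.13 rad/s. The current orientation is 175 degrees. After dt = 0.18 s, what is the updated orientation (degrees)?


delta_theta = w * dt = 0.13 * 0.18 = 0.0234 rad
= 1.3407 deg
theta_new = 175 + 1.3407 = 176.3407 deg


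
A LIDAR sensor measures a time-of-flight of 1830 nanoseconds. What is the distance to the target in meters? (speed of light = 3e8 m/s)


tof = 1830 ns = 1.83e-06 s
dist = c * tof / 2
= 3e8 * 1.83e-06 / 2
= 274.5 m


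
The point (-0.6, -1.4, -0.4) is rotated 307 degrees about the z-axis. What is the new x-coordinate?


Rotation about z-axis: x' = x*cos(theta) - y*sin(theta)
= -0.6 * 0.6018 - -1.4 * -0.7986
= -1.4792


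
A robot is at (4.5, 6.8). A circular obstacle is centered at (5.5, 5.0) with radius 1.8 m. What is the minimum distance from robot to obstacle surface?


center_dist = sqrt((4.5-5.5)^2 + (6.8-5.0)^2)
= sqrt(1.0 + 3.24)
= 2.0591
min_dist = center_dist - radius = 2.0591 - 1.8 = 0.2591 m


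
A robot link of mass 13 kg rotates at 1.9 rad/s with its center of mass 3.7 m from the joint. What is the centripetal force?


F = m * omega^2 * r
= 13 * 1.9^2 * 3.7
= 13 * 3.61 * 3.7
= 173.641 N


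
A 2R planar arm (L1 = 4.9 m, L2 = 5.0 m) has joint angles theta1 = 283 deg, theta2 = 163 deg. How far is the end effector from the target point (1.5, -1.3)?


End effector via forward kinematics:
x = L1*cos(t1) + L2*cos(t1+t2) = 1.451
y = L1*sin(t1) + L2*sin(t1+t2) = 0.2134
Distance to target:
d = sqrt((1.5 - 1.451)^2 + (-1.3 - 0.2134)^2)
= sqrt(0.0024 + 2.2904)
= 1.5142 m


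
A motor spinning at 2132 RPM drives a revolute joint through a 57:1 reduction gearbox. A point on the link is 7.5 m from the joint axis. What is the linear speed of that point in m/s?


omega_motor = 2132 * 2*pi/60 = 223.2625 rad/s
omega_joint = omega_motor / 57 = 3.9169 rad/s
v = omega_joint * r = 3.9169 * 7.5
= 29.3766 m/s


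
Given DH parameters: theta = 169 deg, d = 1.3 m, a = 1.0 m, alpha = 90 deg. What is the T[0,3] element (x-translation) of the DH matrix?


T[0,3] = a * cos(theta)
= 1.0 * cos(169 deg)
= 1.0 * -0.9816
= -0.9816


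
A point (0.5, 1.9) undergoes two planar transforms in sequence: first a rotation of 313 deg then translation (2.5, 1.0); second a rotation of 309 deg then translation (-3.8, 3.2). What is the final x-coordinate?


After transform 1:
x1 = cos(313)*0.5 - sin(313)*1.9 + 2.5 = 4.2306
y1 = sin(313)*0.5 + cos(313)*1.9 + 1.0 = 1.9301
After transform 2:
x2 = cos(309)*4.2306 - sin(309)*1.9301 + -3.8
= 0.3624


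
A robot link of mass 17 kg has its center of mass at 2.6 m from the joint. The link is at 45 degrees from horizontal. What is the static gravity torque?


tau = m*g*L*cos(angle)
= 17 * 9.81 * 2.6 * cos(45 deg)
= 17 * 9.81 * 2.6 * 0.7071
= 306.6029 Nm


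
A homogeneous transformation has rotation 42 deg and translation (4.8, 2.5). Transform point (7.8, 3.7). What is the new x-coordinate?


x' = cos(theta)*px - sin(theta)*py + tx
= 0.7431*7.8 - 0.6691*3.7 + 4.8
= 8.1207


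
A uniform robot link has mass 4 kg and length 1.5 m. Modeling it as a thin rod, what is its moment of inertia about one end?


I = (1/3) * m * L^2
= (1/3) * 4 * 1.5^2
= 0.333333 * 4 * 2.25
= 3.0 kg*m^2


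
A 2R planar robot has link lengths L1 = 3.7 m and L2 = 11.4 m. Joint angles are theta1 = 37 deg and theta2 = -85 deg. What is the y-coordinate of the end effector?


Convert angles to radians: theta1 = 0.6458, theta2 = -1.4835
y = L1*sin(theta1) + L2*sin(theta1+theta2)
y = 2.2267 + -8.4719
y = -6.2451


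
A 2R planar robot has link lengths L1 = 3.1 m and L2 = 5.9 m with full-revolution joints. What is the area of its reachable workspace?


r_max = L1 + L2 = 9.0 m
r_min = |L1 - L2| = 2.8 m
Area = pi*(r_max^2 - r_min^2)
= pi*(81.0 - 7.84)
= pi * 73.16
= 229.8389 m^2


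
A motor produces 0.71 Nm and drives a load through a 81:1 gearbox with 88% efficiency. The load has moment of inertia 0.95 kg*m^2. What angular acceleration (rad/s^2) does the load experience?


tau_out = tau_motor * N * eta
= 0.71 * 81 * 0.88 = 50.6088 Nm
alpha = tau_out / I = 50.6088 / 0.95
= 53.2724 rad/s^2


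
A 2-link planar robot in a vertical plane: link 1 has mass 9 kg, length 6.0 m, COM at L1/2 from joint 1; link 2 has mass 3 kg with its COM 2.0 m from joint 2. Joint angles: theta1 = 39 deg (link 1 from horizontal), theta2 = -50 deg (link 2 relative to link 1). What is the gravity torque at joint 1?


Horizontal distance from joint 1 to link-1 COM:
  x_c1 = (L1/2)*cos(t1) = 3.0 * 0.7771 = 2.3314 m
Horizontal distance from joint 1 to link-2 COM:
  x_c2 = L1*cos(t1) + Lc2*cos(t1+t2)
       = 6.0*0.7771 + 2.0*0.9816 = 6.6261 m
tau1 = m1*g*x_c1 + m2*g*x_c2
     = 9*9.81*2.3314 + 3*9.81*6.6261
     = 205.8427 + 195.007
     = 400.8497 Nm


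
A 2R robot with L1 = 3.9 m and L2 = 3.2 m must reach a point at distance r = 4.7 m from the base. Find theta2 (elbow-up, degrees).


cos(theta2) = (r^2 - L1^2 - L2^2) / (2*L1*L2)
cos(theta2) = (22.09 - 15.21 - 10.24) / 24.96
cos(theta2) = -0.134615
theta2 = 97.7364 degrees


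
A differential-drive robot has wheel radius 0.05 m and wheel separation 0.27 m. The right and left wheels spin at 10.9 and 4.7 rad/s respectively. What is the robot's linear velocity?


vR = r*wR = 0.05*10.9 = 0.545 m/s
vL = r*wL = 0.05*4.7 = 0.235 m/s
v = (vR+vL)/2 = 0.39 m/s
omega = (vR-vL)/L = 1.1481 rad/s
linear velocity = 0.39 m/s


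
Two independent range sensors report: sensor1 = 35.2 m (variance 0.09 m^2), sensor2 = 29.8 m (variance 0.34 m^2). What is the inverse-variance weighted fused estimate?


w1 = (1/var1) / (1/var1 + 1/var2)
   = 11.1111 / (11.1111 + 2.9412) = 0.7907
w2 = 1 - w1 = 0.2093
fused = w1*s1 + w2*s2 = 27.8326 + 6.2372
= 34.0698 m


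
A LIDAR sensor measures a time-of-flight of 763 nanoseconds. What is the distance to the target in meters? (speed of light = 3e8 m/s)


tof = 763 ns = 7.63e-07 s
dist = c * tof / 2
= 3e8 * 7.63e-07 / 2
= 114.45 m


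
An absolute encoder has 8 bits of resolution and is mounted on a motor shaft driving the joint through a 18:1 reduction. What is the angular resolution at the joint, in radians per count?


counts = 2^8 = 256
effective counts at joint = 256 * 18 = 4608
resolution = 2*pi / 4608
= 0.0014 rad/count


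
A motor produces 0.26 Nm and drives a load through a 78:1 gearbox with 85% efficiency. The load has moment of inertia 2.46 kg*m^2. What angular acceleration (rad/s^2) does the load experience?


tau_out = tau_motor * N * eta
= 0.26 * 78 * 0.85 = 17.238 Nm
alpha = tau_out / I = 17.238 / 2.46
= 7.0073 rad/s^2


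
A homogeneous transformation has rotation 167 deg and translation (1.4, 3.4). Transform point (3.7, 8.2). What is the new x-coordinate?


x' = cos(theta)*px - sin(theta)*py + tx
= -0.9744*3.7 - 0.225*8.2 + 1.4
= -4.0498


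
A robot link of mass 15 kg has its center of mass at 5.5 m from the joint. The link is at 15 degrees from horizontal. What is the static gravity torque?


tau = m*g*L*cos(angle)
= 15 * 9.81 * 5.5 * cos(15 deg)
= 15 * 9.81 * 5.5 * 0.9659
= 781.7479 Nm


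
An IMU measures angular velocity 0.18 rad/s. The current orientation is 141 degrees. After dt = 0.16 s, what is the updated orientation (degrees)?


delta_theta = w * dt = 0.18 * 0.16 = 0.0288 rad
= 1.6501 deg
theta_new = 141 + 1.6501 = 142.6501 deg


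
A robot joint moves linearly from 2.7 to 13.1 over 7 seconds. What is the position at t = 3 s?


s = t/T = 3/7 = 0.4286
p(t) = p0 + (pf-p0)*s
= 2.7 + (13.1 - 2.7) * 0.4286
= 7.1571


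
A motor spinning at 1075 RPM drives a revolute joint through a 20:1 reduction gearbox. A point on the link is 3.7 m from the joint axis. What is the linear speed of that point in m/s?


omega_motor = 1075 * 2*pi/60 = 112.5737 rad/s
omega_joint = omega_motor / 20 = 5.6287 rad/s
v = omega_joint * r = 5.6287 * 3.7
= 20.8261 m/s


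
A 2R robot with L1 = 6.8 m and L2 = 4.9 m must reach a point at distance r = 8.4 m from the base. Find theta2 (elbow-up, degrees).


cos(theta2) = (r^2 - L1^2 - L2^2) / (2*L1*L2)
cos(theta2) = (70.56 - 46.24 - 24.01) / 66.64
cos(theta2) = 0.004652
theta2 = 89.7335 degrees


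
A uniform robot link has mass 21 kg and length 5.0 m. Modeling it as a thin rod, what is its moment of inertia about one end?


I = (1/3) * m * L^2
= (1/3) * 21 * 5.0^2
= 0.333333 * 21 * 25.0
= 175.0 kg*m^2


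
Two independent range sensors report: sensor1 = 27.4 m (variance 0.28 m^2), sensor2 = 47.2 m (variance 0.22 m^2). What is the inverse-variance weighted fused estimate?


w1 = (1/var1) / (1/var1 + 1/var2)
   = 3.5714 / (3.5714 + 4.5455) = 0.44
w2 = 1 - w1 = 0.56
fused = w1*s1 + w2*s2 = 12.056 + 26.432
= 38.488 m


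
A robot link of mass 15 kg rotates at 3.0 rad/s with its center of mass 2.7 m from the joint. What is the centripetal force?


F = m * omega^2 * r
= 15 * 3.0^2 * 2.7
= 15 * 9.0 * 2.7
= 364.5 N


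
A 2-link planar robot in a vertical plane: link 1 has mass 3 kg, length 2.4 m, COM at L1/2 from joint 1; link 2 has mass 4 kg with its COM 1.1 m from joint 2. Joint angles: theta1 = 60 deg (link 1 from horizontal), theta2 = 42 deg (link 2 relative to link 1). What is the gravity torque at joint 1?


Horizontal distance from joint 1 to link-1 COM:
  x_c1 = (L1/2)*cos(t1) = 1.2 * 0.5 = 0.6 m
Horizontal distance from joint 1 to link-2 COM:
  x_c2 = L1*cos(t1) + Lc2*cos(t1+t2)
       = 2.4*0.5 + 1.1*-0.2079 = 0.9713 m
tau1 = m1*g*x_c1 + m2*g*x_c2
     = 3*9.81*0.6 + 4*9.81*0.9713
     = 17.658 + 38.1137
     = 55.7717 Nm


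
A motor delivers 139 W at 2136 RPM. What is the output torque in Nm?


omega = 2136 * 2*pi/60 = 223.6814 rad/s
tau = P / omega = 139 / 223.6814
= 0.6214 Nm


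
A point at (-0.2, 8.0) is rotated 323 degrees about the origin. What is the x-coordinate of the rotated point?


x' = x*cos(theta) - y*sin(theta)
cos(323 deg) = 0.7986, sin(323 deg) = -0.6018
x' = -0.2 * 0.7986 - 8.0 * -0.6018
= -0.1597 - -4.8145
= 4.6548


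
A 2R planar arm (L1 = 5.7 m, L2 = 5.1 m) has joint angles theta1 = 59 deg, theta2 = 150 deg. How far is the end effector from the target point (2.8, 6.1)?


End effector via forward kinematics:
x = L1*cos(t1) + L2*cos(t1+t2) = -1.5248
y = L1*sin(t1) + L2*sin(t1+t2) = 2.4133
Distance to target:
d = sqrt((2.8 - -1.5248)^2 + (6.1 - 2.4133)^2)
= sqrt(18.7043 + 13.5916)
= 5.6829 m


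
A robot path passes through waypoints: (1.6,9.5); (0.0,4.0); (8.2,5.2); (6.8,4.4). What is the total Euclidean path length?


Segment lengths:
  seg1 = sqrt((-1.6)^2 + (-5.5)^2) = 5.728
  seg2 = sqrt((8.2)^2 + (1.2)^2) = 8.2873
  seg3 = sqrt((-1.4)^2 + (-0.8)^2) = 1.6125
Total = 15.6278


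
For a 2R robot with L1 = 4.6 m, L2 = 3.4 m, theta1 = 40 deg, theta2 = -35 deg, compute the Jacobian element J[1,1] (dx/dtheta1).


J[1,1] = -L1*sin(t1) - L2*sin(t1+t2)
= -4.6*sin(40) - 3.4*sin(5)
= -3.2532


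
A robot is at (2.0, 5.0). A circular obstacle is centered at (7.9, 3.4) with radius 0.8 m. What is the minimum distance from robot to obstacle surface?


center_dist = sqrt((2.0-7.9)^2 + (5.0-3.4)^2)
= sqrt(34.81 + 2.56)
= 6.1131
min_dist = center_dist - radius = 6.1131 - 0.8 = 5.3131 m


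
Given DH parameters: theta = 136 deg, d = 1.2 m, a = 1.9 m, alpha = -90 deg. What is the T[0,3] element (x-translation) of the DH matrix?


T[0,3] = a * cos(theta)
= 1.9 * cos(136 deg)
= 1.9 * -0.7193
= -1.3667


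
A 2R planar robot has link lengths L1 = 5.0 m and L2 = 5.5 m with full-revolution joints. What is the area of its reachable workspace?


r_max = L1 + L2 = 10.5 m
r_min = |L1 - L2| = 0.5 m
Area = pi*(r_max^2 - r_min^2)
= pi*(110.25 - 0.25)
= pi * 110.0
= 345.5752 m^2


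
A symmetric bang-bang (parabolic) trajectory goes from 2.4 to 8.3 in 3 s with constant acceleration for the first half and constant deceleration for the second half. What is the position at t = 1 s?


Symmetric rest-to-rest: each phase covers (pf-p0)/2 in time T/2. 0.5*a*(T/2)^2 = (pf-p0)/2 => a = 4*(pf-p0)/T^2
a = 4*(8.3-2.4)/3^2 = 2.6222
t = 1 is in the acceleration phase (t <= T/2).
p = p0 + 0.5*a*t^2 = 2.4 + 0.5*2.6222*1^2
= 3.7111


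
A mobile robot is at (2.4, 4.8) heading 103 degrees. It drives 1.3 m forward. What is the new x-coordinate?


x_new = x0 + d*cos(theta)
= 2.4 + 1.3*cos(103)
= 2.4 + -0.2924
= 2.1076


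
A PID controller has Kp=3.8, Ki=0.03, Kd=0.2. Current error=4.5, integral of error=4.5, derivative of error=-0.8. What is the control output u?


u = Kp*e + Ki*int(e) + Kd*de/dt
= 3.8*4.5 + 0.03*4.5 + 0.2*(-0.8)
= 17.1 + 0.135 + -0.16
= 17.075


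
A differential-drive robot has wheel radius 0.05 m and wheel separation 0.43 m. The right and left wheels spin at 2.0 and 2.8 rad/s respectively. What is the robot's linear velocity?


vR = r*wR = 0.05*2.0 = 0.1 m/s
vL = r*wL = 0.05*2.8 = 0.14 m/s
v = (vR+vL)/2 = 0.12 m/s
omega = (vR-vL)/L = -0.093 rad/s
linear velocity = 0.12 m/s


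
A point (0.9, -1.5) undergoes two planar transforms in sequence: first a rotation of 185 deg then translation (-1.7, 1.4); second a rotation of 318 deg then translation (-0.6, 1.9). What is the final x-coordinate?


After transform 1:
x1 = cos(185)*0.9 - sin(185)*-1.5 + -1.7 = -2.7273
y1 = sin(185)*0.9 + cos(185)*-1.5 + 1.4 = 2.8159
After transform 2:
x2 = cos(318)*-2.7273 - sin(318)*2.8159 + -0.6
= -0.7426


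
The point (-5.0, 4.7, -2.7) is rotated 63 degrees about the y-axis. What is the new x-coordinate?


Rotation about y-axis: x' = x*cos(theta) + z*sin(theta)
= -5.0 * 0.454 + -2.7 * 0.891
= -4.6757


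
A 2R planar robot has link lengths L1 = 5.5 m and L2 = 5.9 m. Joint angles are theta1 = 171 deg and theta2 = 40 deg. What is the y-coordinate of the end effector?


Convert angles to radians: theta1 = 2.9845, theta2 = 0.6981
y = L1*sin(theta1) + L2*sin(theta1+theta2)
y = 0.8604 + -3.0387
y = -2.1783


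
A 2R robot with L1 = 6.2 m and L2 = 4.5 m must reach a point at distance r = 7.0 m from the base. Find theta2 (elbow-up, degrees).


cos(theta2) = (r^2 - L1^2 - L2^2) / (2*L1*L2)
cos(theta2) = (49.0 - 38.44 - 20.25) / 55.8
cos(theta2) = -0.173656
theta2 = 100.0005 degrees


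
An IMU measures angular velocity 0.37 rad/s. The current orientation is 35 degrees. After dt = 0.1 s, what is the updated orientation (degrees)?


delta_theta = w * dt = 0.37 * 0.1 = 0.037 rad
= 2.1199 deg
theta_new = 35 + 2.1199 = 37.1199 deg


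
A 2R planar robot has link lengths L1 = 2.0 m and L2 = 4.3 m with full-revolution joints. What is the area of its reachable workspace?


r_max = L1 + L2 = 6.3 m
r_min = |L1 - L2| = 2.3 m
Area = pi*(r_max^2 - r_min^2)
= pi*(39.69 - 5.29)
= pi * 34.4
= 108.0708 m^2


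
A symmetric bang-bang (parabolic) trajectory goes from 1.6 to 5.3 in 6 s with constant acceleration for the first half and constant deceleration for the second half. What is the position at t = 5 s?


Symmetric rest-to-rest: each phase covers (pf-p0)/2 in time T/2. 0.5*a*(T/2)^2 = (pf-p0)/2 => a = 4*(pf-p0)/T^2
a = 4*(5.3-1.6)/6^2 = 0.4111
t = 5 is in the deceleration phase (t > T/2).
p = pf - 0.5*a*(T-t)^2 = 5.3 - 0.5*0.4111*1^2
= 5.0944


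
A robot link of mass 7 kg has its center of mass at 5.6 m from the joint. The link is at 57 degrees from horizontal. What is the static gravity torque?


tau = m*g*L*cos(angle)
= 7 * 9.81 * 5.6 * cos(57 deg)
= 7 * 9.81 * 5.6 * 0.5446
= 209.442 Nm


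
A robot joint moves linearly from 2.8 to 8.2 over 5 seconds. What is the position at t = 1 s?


s = t/T = 1/5 = 0.2
p(t) = p0 + (pf-p0)*s
= 2.8 + (8.2 - 2.8) * 0.2
= 3.88


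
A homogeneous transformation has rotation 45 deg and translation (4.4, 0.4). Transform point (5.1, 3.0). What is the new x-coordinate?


x' = cos(theta)*px - sin(theta)*py + tx
= 0.7071*5.1 - 0.7071*3.0 + 4.4
= 5.8849


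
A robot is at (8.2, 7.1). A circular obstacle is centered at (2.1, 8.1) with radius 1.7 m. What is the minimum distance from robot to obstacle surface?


center_dist = sqrt((8.2-2.1)^2 + (7.1-8.1)^2)
= sqrt(37.21 + 1.0)
= 6.1814
min_dist = center_dist - radius = 6.1814 - 1.7 = 4.4814 m


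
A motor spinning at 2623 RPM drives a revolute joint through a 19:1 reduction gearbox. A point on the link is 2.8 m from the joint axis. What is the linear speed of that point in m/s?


omega_motor = 2623 * 2*pi/60 = 274.6799 rad/s
omega_joint = omega_motor / 19 = 14.4568 rad/s
v = omega_joint * r = 14.4568 * 2.8
= 40.4791 m/s


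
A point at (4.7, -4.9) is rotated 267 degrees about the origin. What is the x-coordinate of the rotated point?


x' = x*cos(theta) - y*sin(theta)
cos(267 deg) = -0.0523, sin(267 deg) = -0.9986
x' = 4.7 * -0.0523 - -4.9 * -0.9986
= -0.246 - 4.8933
= -5.1393


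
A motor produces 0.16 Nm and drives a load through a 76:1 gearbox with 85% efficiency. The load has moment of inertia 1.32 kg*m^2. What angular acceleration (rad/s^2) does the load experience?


tau_out = tau_motor * N * eta
= 0.16 * 76 * 0.85 = 10.336 Nm
alpha = tau_out / I = 10.336 / 1.32
= 7.8303 rad/s^2


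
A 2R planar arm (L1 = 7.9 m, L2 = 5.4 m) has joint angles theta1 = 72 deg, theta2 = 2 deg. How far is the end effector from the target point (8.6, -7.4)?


End effector via forward kinematics:
x = L1*cos(t1) + L2*cos(t1+t2) = 3.9297
y = L1*sin(t1) + L2*sin(t1+t2) = 12.7042
Distance to target:
d = sqrt((8.6 - 3.9297)^2 + (-7.4 - 12.7042)^2)
= sqrt(21.8119 + 404.1772)
= 20.6395 m


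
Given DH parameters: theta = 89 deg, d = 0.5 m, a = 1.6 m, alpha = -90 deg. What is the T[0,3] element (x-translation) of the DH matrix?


T[0,3] = a * cos(theta)
= 1.6 * cos(89 deg)
= 1.6 * 0.0175
= 0.0279
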